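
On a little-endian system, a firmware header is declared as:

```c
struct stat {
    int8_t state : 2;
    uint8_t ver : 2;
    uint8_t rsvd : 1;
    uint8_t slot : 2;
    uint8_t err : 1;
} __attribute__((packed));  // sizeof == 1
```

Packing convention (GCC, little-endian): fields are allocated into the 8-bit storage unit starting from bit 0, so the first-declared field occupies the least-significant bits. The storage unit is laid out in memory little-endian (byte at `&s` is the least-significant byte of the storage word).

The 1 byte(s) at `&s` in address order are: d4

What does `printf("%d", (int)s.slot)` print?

[0]=0xd4 (little-endian) → word 0xd4
state:2 @ bit 0 → (0xd4>>0)&0x3 = 0x0
ver:2 @ bit 2 → (0xd4>>2)&0x3 = 0x1
rsvd:1 @ bit 4 → (0xd4>>4)&0x1 = 0x1
slot:2 @ bit 5 → (0xd4>>5)&0x3 = 0x2  ←
err:1 @ bit 7 → (0xd4>>7)&0x1 = 0x1

2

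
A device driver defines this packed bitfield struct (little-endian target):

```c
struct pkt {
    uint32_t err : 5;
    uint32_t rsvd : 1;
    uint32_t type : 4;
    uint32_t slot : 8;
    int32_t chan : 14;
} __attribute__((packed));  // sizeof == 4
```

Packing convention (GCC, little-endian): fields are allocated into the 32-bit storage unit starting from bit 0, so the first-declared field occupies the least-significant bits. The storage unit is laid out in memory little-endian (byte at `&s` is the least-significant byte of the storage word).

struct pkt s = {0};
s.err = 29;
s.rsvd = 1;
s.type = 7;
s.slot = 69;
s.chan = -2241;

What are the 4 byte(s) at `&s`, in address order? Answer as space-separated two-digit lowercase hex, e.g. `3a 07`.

err (5b) val=29 bits=0x1d at bit 0: 0x0000001d
rsvd (1b) val=1 bits=0x1 at bit 5: 0x0000003d
type (4b) val=7 bits=0x7 at bit 6: 0x000001fd
slot (8b) val=69 bits=0x45 at bit 10: 0x000115fd
chan (14b) val=-2241 bits=0x373f at bit 18: 0xdcfd15fd
word = 0xdcfd15fd → little-endian bytes:
  [0]=0xfd  [1]=0x15  [2]=0xfd  [3]=0xdc

fd 15 fd dc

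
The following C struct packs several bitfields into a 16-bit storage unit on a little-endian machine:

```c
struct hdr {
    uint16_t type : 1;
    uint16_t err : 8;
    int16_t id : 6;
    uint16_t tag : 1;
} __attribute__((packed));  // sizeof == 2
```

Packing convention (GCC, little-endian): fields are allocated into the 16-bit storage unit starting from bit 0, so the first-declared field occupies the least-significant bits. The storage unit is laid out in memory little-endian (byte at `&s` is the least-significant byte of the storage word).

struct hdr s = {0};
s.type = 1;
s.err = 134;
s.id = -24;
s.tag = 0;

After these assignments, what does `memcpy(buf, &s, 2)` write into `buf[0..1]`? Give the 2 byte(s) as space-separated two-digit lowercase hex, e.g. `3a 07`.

0d 51

type:1 = 1 → 0x1 << 0 → word 0x0001
err:8 = 134 → 0x86 << 1 → word 0x010d
id:6 = -24 → 0x28 << 9 → word 0x510d
tag:1 = 0 → 0x0 << 15 → word 0x510d
word = 0x510d → little-endian bytes:
  [0]=0x0d  [1]=0x51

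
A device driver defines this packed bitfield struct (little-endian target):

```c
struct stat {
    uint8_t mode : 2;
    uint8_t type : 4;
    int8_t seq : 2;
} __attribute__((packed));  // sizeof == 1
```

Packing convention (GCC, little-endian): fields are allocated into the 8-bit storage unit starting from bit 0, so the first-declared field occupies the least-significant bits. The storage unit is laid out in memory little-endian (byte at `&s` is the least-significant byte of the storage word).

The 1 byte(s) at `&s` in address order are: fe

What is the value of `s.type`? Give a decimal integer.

[0]=0xfe (little-endian) → word 0xfe
mode [0+:2] = (word>>0) & 0x3 = 2
type [2+:4] = (word>>2) & 0xf = 15  ←
seq [6+:2] = (word>>6) & 0x3 = 3

15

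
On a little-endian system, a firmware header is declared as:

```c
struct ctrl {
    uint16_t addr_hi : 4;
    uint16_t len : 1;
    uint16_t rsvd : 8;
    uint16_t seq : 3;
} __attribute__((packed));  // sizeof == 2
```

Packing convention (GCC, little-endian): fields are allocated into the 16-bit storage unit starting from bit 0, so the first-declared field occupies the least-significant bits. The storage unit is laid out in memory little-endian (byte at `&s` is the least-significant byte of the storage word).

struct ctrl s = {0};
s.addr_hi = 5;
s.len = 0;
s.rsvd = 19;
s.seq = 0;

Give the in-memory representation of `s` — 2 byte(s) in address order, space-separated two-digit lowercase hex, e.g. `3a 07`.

[0+:4] addr_hi=5 & 0xf = 0x5; word=0x0005
[4+:1] len=0 & 0x1 = 0x0; word=0x0005
[5+:8] rsvd=19 & 0xff = 0x13; word=0x0265
[13+:3] seq=0 & 0x7 = 0x0; word=0x0265
word = 0x0265 → little-endian bytes:
  [0]=0x65  [1]=0x02

65 02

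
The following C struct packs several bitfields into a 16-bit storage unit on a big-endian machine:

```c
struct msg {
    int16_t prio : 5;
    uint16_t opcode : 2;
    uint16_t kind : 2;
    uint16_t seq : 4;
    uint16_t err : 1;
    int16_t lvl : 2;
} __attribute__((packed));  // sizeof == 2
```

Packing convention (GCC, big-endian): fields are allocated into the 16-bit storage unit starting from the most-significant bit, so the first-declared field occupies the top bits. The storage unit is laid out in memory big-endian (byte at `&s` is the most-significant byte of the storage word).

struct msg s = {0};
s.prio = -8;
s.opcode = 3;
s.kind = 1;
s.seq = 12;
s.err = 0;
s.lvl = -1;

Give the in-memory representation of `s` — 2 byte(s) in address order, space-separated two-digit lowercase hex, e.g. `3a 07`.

prio:5 = -8 → 0x18 << 11 → word 0xc000
opcode:2 = 3 → 0x3 << 9 → word 0xc600
kind:2 = 1 → 0x1 << 7 → word 0xc680
seq:4 = 12 → 0xc << 3 → word 0xc6e0
err:1 = 0 → 0x0 << 2 → word 0xc6e0
lvl:2 = -1 → 0x3 << 0 → word 0xc6e3
word = 0xc6e3 → big-endian bytes:
  [0]=0xc6  [1]=0xe3

c6 e3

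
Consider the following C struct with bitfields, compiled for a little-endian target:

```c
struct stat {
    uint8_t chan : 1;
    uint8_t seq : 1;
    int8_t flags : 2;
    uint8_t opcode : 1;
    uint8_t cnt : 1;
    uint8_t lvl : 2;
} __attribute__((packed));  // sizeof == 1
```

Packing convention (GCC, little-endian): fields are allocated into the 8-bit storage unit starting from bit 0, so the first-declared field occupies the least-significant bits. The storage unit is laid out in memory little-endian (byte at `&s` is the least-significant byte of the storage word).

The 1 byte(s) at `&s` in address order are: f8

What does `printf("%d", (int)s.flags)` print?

[0]=0xf8 (little-endian) → word 0xf8
chan:1 @ bit 0 → (0xf8>>0)&0x1 = 0x0
seq:1 @ bit 1 → (0xf8>>1)&0x1 = 0x0
flags:2 @ bit 2 → (0xf8>>2)&0x3 = 0x2  ←
opcode:1 @ bit 4 → (0xf8>>4)&0x1 = 0x1
cnt:1 @ bit 5 → (0xf8>>5)&0x1 = 0x1
lvl:2 @ bit 6 → (0xf8>>6)&0x3 = 0x3
flags signed 2b, MSB=1: 2 - 4 = -2

-2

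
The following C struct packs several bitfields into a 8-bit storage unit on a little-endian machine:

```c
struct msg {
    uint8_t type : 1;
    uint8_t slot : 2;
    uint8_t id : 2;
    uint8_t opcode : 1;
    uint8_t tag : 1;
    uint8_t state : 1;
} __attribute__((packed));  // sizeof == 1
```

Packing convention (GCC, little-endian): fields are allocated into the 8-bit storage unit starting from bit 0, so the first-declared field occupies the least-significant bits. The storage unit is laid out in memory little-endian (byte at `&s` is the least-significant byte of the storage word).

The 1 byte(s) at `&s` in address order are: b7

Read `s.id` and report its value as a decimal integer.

2

[0]=0xb7 (little-endian) → word 0xb7
type [0+:1] = (word>>0) & 0x1 = 1
slot [1+:2] = (word>>1) & 0x3 = 3
id [3+:2] = (word>>3) & 0x3 = 2  ←
opcode [5+:1] = (word>>5) & 0x1 = 1
tag [6+:1] = (word>>6) & 0x1 = 0
state [7+:1] = (word>>7) & 0x1 = 1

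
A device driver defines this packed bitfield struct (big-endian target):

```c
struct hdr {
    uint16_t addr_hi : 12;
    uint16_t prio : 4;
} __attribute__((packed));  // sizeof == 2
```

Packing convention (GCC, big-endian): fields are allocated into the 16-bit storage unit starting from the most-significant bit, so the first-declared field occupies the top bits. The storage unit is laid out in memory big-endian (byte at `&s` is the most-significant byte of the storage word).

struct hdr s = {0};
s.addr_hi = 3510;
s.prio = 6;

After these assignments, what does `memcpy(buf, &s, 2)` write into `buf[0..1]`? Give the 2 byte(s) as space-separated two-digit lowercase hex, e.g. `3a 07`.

addr_hi:12 = 3510 → 0xdb6 << 4 → word 0xdb60
prio:4 = 6 → 0x6 << 0 → word 0xdb66
word = 0xdb66 → big-endian bytes:
  [0]=0xdb  [1]=0x66

db 66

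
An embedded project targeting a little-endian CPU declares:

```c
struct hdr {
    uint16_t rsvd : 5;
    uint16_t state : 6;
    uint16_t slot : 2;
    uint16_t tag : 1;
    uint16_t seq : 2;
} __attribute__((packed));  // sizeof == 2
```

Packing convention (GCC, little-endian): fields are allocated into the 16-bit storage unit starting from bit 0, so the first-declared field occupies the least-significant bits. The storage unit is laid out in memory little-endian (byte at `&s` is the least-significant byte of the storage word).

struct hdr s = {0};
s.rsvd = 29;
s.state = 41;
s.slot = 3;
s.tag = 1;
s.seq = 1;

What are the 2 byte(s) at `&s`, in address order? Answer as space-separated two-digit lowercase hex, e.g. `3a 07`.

rsvd (5b) val=29 bits=0x1d at bit 0: 0x001d
state (6b) val=41 bits=0x29 at bit 5: 0x053d
slot (2b) val=3 bits=0x3 at bit 11: 0x1d3d
tag (1b) val=1 bits=0x1 at bit 13: 0x3d3d
seq (2b) val=1 bits=0x1 at bit 14: 0x7d3d
word = 0x7d3d → little-endian bytes:
  [0]=0x3d  [1]=0x7d

3d 7d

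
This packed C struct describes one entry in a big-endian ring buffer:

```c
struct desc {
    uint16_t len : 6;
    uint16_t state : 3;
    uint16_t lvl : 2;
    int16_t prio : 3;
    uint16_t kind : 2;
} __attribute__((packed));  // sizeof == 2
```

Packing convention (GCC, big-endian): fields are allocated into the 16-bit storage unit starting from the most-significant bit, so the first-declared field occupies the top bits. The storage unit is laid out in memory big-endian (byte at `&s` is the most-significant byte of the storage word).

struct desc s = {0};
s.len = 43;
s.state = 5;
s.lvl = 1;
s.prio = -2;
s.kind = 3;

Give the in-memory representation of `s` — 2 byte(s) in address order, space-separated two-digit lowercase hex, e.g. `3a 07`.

ae bb

len:6 = 43 → 0x2b << 10 → word 0xac00
state:3 = 5 → 0x5 << 7 → word 0xae80
lvl:2 = 1 → 0x1 << 5 → word 0xaea0
prio:3 = -2 → 0x6 << 2 → word 0xaeb8
kind:2 = 3 → 0x3 << 0 → word 0xaebb
word = 0xaebb → big-endian bytes:
  [0]=0xae  [1]=0xbb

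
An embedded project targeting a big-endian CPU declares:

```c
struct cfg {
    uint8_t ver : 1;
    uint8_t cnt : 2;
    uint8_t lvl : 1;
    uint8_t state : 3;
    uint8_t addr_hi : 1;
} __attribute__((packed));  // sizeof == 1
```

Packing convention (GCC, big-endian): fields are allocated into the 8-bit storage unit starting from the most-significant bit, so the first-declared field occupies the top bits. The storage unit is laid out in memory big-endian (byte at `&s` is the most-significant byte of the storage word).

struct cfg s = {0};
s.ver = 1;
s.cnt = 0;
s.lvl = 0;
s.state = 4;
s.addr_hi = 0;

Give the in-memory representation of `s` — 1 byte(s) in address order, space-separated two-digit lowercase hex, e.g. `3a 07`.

88

ver:1 = 1 → 0x1 << 7 → word 0x80
cnt:2 = 0 → 0x0 << 5 → word 0x80
lvl:1 = 0 → 0x0 << 4 → word 0x80
state:3 = 4 → 0x4 << 1 → word 0x88
addr_hi:1 = 0 → 0x0 << 0 → word 0x88
word = 0x88 → big-endian bytes:
  [0]=0x88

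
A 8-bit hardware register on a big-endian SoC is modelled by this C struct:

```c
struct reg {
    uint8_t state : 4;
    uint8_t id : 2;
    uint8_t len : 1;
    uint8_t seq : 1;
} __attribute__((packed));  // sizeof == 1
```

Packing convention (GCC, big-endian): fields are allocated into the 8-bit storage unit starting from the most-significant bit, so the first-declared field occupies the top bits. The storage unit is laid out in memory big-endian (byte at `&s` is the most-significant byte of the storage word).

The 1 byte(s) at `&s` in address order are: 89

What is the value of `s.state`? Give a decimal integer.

8

[0]=0x89 (big-endian) → word 0x89
state:4 @ bit 4 → (0x89>>4)&0xf = 0x8  ←
id:2 @ bit 2 → (0x89>>2)&0x3 = 0x2
len:1 @ bit 1 → (0x89>>1)&0x1 = 0x0
seq:1 @ bit 0 → (0x89>>0)&0x1 = 0x1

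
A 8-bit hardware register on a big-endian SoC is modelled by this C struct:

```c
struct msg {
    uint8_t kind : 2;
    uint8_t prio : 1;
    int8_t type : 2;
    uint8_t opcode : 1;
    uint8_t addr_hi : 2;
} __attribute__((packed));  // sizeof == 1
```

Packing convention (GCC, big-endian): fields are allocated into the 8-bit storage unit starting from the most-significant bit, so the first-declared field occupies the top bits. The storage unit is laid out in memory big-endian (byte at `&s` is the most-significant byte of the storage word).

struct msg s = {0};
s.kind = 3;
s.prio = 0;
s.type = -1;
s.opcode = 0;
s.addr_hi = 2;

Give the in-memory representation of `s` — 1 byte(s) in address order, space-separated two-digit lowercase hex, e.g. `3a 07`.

kind:2 = 3 → 0x3 << 6 → word 0xc0
prio:1 = 0 → 0x0 << 5 → word 0xc0
type:2 = -1 → 0x3 << 3 → word 0xd8
opcode:1 = 0 → 0x0 << 2 → word 0xd8
addr_hi:2 = 2 → 0x2 << 0 → word 0xda
word = 0xda → big-endian bytes:
  [0]=0xda

da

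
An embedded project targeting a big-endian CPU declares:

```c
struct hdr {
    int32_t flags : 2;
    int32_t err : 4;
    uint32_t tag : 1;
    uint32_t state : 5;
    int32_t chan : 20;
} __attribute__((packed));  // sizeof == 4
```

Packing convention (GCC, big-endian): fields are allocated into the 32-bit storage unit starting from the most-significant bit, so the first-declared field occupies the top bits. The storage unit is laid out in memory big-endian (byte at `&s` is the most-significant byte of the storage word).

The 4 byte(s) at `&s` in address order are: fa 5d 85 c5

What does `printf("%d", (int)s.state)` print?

[0]=0xfa [1]=0x5d [2]=0x85 [3]=0xc5 (big-endian) → word 0xfa5d85c5
flags:2 @ bit 30 → (0xfa5d85c5>>30)&0x3 = 0x3
err:4 @ bit 26 → (0xfa5d85c5>>26)&0xf = 0xe
tag:1 @ bit 25 → (0xfa5d85c5>>25)&0x1 = 0x1
state:5 @ bit 20 → (0xfa5d85c5>>20)&0x1f = 0x5  ←
chan:20 @ bit 0 → (0xfa5d85c5>>0)&0xfffff = 0xd85c5

5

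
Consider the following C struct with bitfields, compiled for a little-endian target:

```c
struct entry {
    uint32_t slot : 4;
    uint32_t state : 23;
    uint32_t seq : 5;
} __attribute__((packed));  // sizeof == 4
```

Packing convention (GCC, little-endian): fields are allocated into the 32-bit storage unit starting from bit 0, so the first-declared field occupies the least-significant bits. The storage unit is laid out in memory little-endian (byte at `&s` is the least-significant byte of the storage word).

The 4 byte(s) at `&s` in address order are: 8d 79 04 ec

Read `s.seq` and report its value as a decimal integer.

[0]=0x8d [1]=0x79 [2]=0x04 [3]=0xec (little-endian) → word 0xec04798d
slot:4 @ bit 0 → (0xec04798d>>0)&0xf = 0xd
state:23 @ bit 4 → (0xec04798d>>4)&0x7fffff = 0x404798
seq:5 @ bit 27 → (0xec04798d>>27)&0x1f = 0x1d  ←

29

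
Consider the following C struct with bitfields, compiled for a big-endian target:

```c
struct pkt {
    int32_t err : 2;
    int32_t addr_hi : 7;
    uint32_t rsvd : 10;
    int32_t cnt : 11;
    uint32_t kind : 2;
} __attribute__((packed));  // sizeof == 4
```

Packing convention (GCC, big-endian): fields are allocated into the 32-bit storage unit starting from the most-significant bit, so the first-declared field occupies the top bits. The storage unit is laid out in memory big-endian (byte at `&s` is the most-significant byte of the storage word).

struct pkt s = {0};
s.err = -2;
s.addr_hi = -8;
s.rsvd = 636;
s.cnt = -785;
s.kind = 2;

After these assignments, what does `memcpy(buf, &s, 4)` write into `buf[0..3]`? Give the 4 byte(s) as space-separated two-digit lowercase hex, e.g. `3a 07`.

err (2b) val=-2 bits=0x2 at bit 30: 0x80000000
addr_hi (7b) val=-8 bits=0x78 at bit 23: 0xbc000000
rsvd (10b) val=636 bits=0x27c at bit 13: 0xbc4f8000
cnt (11b) val=-785 bits=0x4ef at bit 2: 0xbc4f93bc
kind (2b) val=2 bits=0x2 at bit 0: 0xbc4f93be
word = 0xbc4f93be → big-endian bytes:
  [0]=0xbc  [1]=0x4f  [2]=0x93  [3]=0xbe

bc 4f 93 be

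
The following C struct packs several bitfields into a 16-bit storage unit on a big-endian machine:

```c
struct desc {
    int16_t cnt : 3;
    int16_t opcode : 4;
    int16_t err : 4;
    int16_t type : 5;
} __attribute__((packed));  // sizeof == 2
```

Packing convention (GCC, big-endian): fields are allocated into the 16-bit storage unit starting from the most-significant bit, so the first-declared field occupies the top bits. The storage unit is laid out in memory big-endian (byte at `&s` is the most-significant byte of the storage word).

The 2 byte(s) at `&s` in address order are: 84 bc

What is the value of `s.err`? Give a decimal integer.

5

[0]=0x84 [1]=0xbc (big-endian) → word 0x84bc
cnt:3 @ bit 13 → (0x84bc>>13)&0x7 = 0x4
opcode:4 @ bit 9 → (0x84bc>>9)&0xf = 0x2
err:4 @ bit 5 → (0x84bc>>5)&0xf = 0x5  ←
type:5 @ bit 0 → (0x84bc>>0)&0x1f = 0x1c
err signed 4b, MSB=0: value = 5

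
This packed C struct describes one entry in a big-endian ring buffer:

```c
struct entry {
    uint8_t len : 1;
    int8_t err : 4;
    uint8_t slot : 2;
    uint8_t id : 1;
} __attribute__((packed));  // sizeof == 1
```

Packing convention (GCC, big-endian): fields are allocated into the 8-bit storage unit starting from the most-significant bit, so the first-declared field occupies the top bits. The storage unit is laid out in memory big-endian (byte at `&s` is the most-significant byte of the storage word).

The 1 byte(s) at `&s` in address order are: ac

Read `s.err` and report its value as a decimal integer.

[0]=0xac (big-endian) → word 0xac
len [7+:1] = (word>>7) & 0x1 = 1
err [3+:4] = (word>>3) & 0xf = 5  ←
slot [1+:2] = (word>>1) & 0x3 = 2
id [0+:1] = (word>>0) & 0x1 = 0
err signed 4b, MSB=0: value = 5

5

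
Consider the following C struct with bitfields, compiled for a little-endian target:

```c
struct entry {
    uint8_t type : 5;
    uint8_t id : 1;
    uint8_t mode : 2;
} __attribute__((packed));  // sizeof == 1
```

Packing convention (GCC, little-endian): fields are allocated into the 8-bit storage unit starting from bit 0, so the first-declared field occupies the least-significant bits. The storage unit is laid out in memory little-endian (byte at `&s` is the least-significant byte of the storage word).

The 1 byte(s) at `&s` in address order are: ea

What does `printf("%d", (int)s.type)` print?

[0]=0xea (little-endian) → word 0xea
type [0+:5] = (word>>0) & 0x1f = 10  ←
id [5+:1] = (word>>5) & 0x1 = 1
mode [6+:2] = (word>>6) & 0x3 = 3

10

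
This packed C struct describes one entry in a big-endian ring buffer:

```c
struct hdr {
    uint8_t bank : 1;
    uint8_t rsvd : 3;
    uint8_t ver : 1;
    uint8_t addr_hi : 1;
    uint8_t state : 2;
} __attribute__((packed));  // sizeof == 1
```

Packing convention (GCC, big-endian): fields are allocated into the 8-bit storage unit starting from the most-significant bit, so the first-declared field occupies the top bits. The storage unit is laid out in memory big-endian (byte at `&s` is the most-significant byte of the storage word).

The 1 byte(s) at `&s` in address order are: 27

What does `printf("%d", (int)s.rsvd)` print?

2

[0]=0x27 (big-endian) → word 0x27
bank:1 @ bit 7 → (0x27>>7)&0x1 = 0x0
rsvd:3 @ bit 4 → (0x27>>4)&0x7 = 0x2  ←
ver:1 @ bit 3 → (0x27>>3)&0x1 = 0x0
addr_hi:1 @ bit 2 → (0x27>>2)&0x1 = 0x1
state:2 @ bit 0 → (0x27>>0)&0x3 = 0x3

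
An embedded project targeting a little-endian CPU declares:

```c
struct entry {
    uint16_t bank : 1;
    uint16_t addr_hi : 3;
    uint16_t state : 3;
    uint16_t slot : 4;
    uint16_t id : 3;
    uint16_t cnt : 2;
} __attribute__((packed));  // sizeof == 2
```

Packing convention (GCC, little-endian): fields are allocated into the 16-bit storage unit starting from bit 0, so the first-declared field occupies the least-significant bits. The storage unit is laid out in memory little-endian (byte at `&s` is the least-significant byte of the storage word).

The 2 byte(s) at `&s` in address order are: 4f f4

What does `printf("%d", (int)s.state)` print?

[0]=0x4f [1]=0xf4 (little-endian) → word 0xf44f
bank [0+:1] = (word>>0) & 0x1 = 1
addr_hi [1+:3] = (word>>1) & 0x7 = 7
state [4+:3] = (word>>4) & 0x7 = 4  ←
slot [7+:4] = (word>>7) & 0xf = 8
id [11+:3] = (word>>11) & 0x7 = 6
cnt [14+:2] = (word>>14) & 0x3 = 3

4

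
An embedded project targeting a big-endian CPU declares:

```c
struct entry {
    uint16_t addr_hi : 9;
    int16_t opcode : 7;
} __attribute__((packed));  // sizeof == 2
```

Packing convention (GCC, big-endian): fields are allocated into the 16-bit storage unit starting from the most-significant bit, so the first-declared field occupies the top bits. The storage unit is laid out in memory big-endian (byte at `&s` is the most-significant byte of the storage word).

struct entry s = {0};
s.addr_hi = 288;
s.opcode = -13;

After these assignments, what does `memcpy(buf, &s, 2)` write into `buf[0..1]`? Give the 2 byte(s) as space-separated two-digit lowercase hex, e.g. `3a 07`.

90 73

addr_hi:9 = 288 → 0x120 << 7 → word 0x9000
opcode:7 = -13 → 0x73 << 0 → word 0x9073
word = 0x9073 → big-endian bytes:
  [0]=0x90  [1]=0x73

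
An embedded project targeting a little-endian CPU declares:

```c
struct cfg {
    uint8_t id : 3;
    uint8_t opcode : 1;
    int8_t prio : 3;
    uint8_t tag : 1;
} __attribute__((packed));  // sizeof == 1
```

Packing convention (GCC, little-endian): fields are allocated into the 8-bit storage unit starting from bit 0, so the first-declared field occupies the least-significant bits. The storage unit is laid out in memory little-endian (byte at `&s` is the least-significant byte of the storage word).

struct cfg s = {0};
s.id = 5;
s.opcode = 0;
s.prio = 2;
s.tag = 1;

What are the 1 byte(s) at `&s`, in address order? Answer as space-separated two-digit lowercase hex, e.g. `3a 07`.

id:3 = 5 → 0x5 << 0 → word 0x05
opcode:1 = 0 → 0x0 << 3 → word 0x05
prio:3 = 2 → 0x2 << 4 → word 0x25
tag:1 = 1 → 0x1 << 7 → word 0xa5
word = 0xa5 → little-endian bytes:
  [0]=0xa5

a5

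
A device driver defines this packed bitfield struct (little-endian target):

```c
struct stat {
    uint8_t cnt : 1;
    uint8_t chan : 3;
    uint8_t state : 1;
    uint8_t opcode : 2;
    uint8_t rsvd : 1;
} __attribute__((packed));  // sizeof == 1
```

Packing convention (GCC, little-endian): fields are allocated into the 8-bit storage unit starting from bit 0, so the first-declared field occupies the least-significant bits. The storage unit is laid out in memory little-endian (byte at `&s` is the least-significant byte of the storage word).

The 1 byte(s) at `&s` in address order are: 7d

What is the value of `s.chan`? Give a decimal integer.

6

[0]=0x7d (little-endian) → word 0x7d
cnt [0+:1] = (word>>0) & 0x1 = 1
chan [1+:3] = (word>>1) & 0x7 = 6  ←
state [4+:1] = (word>>4) & 0x1 = 1
opcode [5+:2] = (word>>5) & 0x3 = 3
rsvd [7+:1] = (word>>7) & 0x1 = 0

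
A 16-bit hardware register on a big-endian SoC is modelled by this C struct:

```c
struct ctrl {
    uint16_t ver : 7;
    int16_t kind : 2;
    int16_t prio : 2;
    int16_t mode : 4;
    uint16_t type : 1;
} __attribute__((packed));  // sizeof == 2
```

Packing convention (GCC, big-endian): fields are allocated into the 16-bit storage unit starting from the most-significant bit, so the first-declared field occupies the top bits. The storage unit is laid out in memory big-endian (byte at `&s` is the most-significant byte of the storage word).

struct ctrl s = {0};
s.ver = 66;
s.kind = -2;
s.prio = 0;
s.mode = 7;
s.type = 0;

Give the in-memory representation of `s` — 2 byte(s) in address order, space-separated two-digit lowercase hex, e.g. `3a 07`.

85 0e

[9+:7] ver=66 & 0x7f = 0x42; word=0x8400
[7+:2] kind=-2 & 0x3 = 0x2; word=0x8500
[5+:2] prio=0 & 0x3 = 0x0; word=0x8500
[1+:4] mode=7 & 0xf = 0x7; word=0x850e
[0+:1] type=0 & 0x1 = 0x0; word=0x850e
word = 0x850e → big-endian bytes:
  [0]=0x85  [1]=0x0e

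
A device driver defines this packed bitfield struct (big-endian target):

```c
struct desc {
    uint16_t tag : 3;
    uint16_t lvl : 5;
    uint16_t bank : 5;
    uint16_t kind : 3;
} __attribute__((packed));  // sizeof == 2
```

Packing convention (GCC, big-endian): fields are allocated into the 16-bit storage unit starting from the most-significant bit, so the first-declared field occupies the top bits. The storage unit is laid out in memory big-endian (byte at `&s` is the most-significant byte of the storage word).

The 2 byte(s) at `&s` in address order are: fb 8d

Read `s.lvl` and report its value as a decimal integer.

[0]=0xfb [1]=0x8d (big-endian) → word 0xfb8d
tag:3 @ bit 13 → (0xfb8d>>13)&0x7 = 0x7
lvl:5 @ bit 8 → (0xfb8d>>8)&0x1f = 0x1b  ←
bank:5 @ bit 3 → (0xfb8d>>3)&0x1f = 0x11
kind:3 @ bit 0 → (0xfb8d>>0)&0x7 = 0x5

27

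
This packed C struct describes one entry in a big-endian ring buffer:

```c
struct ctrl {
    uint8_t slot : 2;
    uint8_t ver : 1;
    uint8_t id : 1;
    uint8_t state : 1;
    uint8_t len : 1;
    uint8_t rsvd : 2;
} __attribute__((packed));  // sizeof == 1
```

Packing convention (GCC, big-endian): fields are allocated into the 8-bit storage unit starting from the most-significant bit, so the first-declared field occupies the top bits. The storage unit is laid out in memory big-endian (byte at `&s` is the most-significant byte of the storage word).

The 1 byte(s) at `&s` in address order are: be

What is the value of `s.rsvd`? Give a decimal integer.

2

[0]=0xbe (big-endian) → word 0xbe
slot [6+:2] = (word>>6) & 0x3 = 2
ver [5+:1] = (word>>5) & 0x1 = 1
id [4+:1] = (word>>4) & 0x1 = 1
state [3+:1] = (word>>3) & 0x1 = 1
len [2+:1] = (word>>2) & 0x1 = 1
rsvd [0+:2] = (word>>0) & 0x3 = 2  ←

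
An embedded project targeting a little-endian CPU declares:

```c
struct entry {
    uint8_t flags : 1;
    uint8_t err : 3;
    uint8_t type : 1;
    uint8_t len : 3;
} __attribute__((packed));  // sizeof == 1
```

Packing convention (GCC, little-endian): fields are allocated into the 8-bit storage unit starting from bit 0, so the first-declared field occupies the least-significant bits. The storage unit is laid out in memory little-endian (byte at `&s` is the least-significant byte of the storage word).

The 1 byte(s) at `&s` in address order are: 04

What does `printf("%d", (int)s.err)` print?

2

[0]=0x04 (little-endian) → word 0x04
flags:1 @ bit 0 → (0x04>>0)&0x1 = 0x0
err:3 @ bit 1 → (0x04>>1)&0x7 = 0x2  ←
type:1 @ bit 4 → (0x04>>4)&0x1 = 0x0
len:3 @ bit 5 → (0x04>>5)&0x7 = 0x0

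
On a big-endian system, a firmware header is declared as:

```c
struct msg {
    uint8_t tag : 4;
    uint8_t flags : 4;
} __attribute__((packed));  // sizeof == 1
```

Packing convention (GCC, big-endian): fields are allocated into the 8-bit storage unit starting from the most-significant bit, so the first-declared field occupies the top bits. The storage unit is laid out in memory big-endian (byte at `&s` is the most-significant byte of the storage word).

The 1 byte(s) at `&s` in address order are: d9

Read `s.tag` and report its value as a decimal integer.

13

[0]=0xd9 (big-endian) → word 0xd9
tag:4 @ bit 4 → (0xd9>>4)&0xf = 0xd  ←
flags:4 @ bit 0 → (0xd9>>0)&0xf = 0x9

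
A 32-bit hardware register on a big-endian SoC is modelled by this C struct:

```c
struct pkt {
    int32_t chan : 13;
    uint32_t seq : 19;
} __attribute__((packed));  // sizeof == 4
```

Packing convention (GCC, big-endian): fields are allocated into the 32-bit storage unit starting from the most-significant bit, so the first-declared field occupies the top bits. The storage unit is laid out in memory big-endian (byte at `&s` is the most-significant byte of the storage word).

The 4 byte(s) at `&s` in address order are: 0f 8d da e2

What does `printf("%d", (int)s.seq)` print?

[0]=0x0f [1]=0x8d [2]=0xda [3]=0xe2 (big-endian) → word 0x0f8ddae2
chan:13 @ bit 19 → (0x0f8ddae2>>19)&0x1fff = 0x1f1
seq:19 @ bit 0 → (0x0f8ddae2>>0)&0x7ffff = 0x5dae2  ←

383714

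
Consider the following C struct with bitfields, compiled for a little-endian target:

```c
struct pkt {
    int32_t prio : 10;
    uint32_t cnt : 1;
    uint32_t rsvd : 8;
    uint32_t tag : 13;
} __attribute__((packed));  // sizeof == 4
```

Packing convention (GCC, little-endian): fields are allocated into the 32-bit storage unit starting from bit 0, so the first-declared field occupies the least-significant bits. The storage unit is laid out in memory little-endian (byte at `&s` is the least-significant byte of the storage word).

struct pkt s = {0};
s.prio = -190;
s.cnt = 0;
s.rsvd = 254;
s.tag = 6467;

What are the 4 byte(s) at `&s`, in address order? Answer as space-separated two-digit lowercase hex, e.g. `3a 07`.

prio:10 = -190 → 0x342 << 0 → word 0x00000342
cnt:1 = 0 → 0x0 << 10 → word 0x00000342
rsvd:8 = 254 → 0xfe << 11 → word 0x0007f342
tag:13 = 6467 → 0x1943 << 19 → word 0xca1ff342
word = 0xca1ff342 → little-endian bytes:
  [0]=0x42  [1]=0xf3  [2]=0x1f  [3]=0xca

42 f3 1f ca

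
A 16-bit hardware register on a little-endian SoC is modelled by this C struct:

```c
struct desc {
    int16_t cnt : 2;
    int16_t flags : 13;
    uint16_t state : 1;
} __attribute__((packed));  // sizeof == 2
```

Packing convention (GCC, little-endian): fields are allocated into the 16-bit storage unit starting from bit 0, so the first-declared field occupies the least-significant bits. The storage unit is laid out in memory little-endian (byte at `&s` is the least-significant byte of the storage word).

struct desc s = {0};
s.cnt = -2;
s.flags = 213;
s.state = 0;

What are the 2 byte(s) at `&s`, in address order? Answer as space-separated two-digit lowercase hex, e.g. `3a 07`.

56 03

cnt (2b) val=-2 bits=0x2 at bit 0: 0x0002
flags (13b) val=213 bits=0xd5 at bit 2: 0x0356
state (1b) val=0 bits=0x0 at bit 15: 0x0356
word = 0x0356 → little-endian bytes:
  [0]=0x56  [1]=0x03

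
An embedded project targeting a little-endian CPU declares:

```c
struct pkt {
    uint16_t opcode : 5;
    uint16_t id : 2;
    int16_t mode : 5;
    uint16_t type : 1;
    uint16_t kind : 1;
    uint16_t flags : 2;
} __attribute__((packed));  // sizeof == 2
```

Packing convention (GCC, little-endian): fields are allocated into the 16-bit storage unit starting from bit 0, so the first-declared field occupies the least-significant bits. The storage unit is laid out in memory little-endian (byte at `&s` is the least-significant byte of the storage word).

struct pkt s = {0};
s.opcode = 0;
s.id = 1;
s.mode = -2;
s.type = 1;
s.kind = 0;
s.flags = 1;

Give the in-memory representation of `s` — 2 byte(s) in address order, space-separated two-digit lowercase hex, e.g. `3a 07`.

20 5f

opcode:5 = 0 → 0x0 << 0 → word 0x0000
id:2 = 1 → 0x1 << 5 → word 0x0020
mode:5 = -2 → 0x1e << 7 → word 0x0f20
type:1 = 1 → 0x1 << 12 → word 0x1f20
kind:1 = 0 → 0x0 << 13 → word 0x1f20
flags:2 = 1 → 0x1 << 14 → word 0x5f20
word = 0x5f20 → little-endian bytes:
  [0]=0x20  [1]=0x5f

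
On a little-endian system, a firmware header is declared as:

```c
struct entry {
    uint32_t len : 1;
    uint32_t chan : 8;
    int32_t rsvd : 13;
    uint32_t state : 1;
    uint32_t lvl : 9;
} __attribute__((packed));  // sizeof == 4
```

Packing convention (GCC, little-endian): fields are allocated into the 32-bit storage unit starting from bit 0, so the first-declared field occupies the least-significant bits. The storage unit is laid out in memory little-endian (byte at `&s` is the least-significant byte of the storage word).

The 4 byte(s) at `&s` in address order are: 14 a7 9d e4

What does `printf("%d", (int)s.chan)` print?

138

[0]=0x14 [1]=0xa7 [2]=0x9d [3]=0xe4 (little-endian) → word 0xe49da714
len:1 @ bit 0 → (0xe49da714>>0)&0x1 = 0x0
chan:8 @ bit 1 → (0xe49da714>>1)&0xff = 0x8a  ←
rsvd:13 @ bit 9 → (0xe49da714>>9)&0x1fff = 0xed3
state:1 @ bit 22 → (0xe49da714>>22)&0x1 = 0x0
lvl:9 @ bit 23 → (0xe49da714>>23)&0x1ff = 0x1c9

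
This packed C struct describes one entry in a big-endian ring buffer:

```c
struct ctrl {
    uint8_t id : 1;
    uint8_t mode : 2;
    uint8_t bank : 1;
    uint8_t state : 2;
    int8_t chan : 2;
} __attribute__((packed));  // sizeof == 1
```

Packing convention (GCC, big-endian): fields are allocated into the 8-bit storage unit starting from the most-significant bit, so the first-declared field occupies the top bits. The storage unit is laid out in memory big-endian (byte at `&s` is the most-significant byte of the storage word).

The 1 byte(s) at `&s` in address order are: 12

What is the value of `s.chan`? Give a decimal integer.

[0]=0x12 (big-endian) → word 0x12
id:1 @ bit 7 → (0x12>>7)&0x1 = 0x0
mode:2 @ bit 5 → (0x12>>5)&0x3 = 0x0
bank:1 @ bit 4 → (0x12>>4)&0x1 = 0x1
state:2 @ bit 2 → (0x12>>2)&0x3 = 0x0
chan:2 @ bit 0 → (0x12>>0)&0x3 = 0x2  ←
chan signed 2b, MSB=1: 2 - 4 = -2

-2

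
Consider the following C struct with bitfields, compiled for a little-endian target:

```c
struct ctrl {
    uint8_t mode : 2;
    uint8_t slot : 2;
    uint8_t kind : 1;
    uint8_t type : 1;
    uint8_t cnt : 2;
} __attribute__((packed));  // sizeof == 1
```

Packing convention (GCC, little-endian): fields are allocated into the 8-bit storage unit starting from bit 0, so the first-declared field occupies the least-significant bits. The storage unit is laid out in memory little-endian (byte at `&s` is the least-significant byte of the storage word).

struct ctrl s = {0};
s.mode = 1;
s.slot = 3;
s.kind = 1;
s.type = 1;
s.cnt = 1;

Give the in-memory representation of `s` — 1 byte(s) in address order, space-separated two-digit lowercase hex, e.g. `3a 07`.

7d

mode:2 = 1 → 0x1 << 0 → word 0x01
slot:2 = 3 → 0x3 << 2 → word 0x0d
kind:1 = 1 → 0x1 << 4 → word 0x1d
type:1 = 1 → 0x1 << 5 → word 0x3d
cnt:2 = 1 → 0x1 << 6 → word 0x7d
word = 0x7d → little-endian bytes:
  [0]=0x7d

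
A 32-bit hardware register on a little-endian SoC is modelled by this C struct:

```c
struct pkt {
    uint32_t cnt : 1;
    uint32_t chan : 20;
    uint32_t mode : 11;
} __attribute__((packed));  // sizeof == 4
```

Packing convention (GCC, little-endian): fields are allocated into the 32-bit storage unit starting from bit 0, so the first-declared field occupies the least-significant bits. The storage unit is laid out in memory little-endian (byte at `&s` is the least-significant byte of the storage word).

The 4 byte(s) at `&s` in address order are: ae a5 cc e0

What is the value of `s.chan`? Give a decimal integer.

[0]=0xae [1]=0xa5 [2]=0xcc [3]=0xe0 (little-endian) → word 0xe0cca5ae
cnt:1 @ bit 0 → (0xe0cca5ae>>0)&0x1 = 0x0
chan:20 @ bit 1 → (0xe0cca5ae>>1)&0xfffff = 0x652d7  ←
mode:11 @ bit 21 → (0xe0cca5ae>>21)&0x7ff = 0x706

414423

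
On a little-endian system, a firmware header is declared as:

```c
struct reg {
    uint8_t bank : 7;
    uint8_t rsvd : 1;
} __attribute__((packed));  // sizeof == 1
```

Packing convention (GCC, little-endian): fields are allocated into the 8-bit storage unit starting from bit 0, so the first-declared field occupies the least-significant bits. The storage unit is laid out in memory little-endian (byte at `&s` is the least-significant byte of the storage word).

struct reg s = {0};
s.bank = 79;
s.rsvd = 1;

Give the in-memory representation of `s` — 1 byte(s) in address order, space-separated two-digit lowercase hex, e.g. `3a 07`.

bank:7 = 79 → 0x4f << 0 → word 0x4f
rsvd:1 = 1 → 0x1 << 7 → word 0xcf
word = 0xcf → little-endian bytes:
  [0]=0xcf

cf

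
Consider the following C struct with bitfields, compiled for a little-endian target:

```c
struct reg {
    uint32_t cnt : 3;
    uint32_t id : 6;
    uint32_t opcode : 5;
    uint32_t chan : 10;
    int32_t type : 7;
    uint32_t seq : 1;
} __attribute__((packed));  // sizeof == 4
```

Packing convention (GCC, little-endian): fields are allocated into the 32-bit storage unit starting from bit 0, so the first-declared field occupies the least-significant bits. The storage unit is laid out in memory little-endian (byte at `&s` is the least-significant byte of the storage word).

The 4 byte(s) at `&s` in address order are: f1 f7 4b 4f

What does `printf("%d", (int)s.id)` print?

[0]=0xf1 [1]=0xf7 [2]=0x4b [3]=0x4f (little-endian) → word 0x4f4bf7f1
cnt:3 @ bit 0 → (0x4f4bf7f1>>0)&0x7 = 0x1
id:6 @ bit 3 → (0x4f4bf7f1>>3)&0x3f = 0x3e  ←
opcode:5 @ bit 9 → (0x4f4bf7f1>>9)&0x1f = 0x1b
chan:10 @ bit 14 → (0x4f4bf7f1>>14)&0x3ff = 0x12f
type:7 @ bit 24 → (0x4f4bf7f1>>24)&0x7f = 0x4f
seq:1 @ bit 31 → (0x4f4bf7f1>>31)&0x1 = 0x0

62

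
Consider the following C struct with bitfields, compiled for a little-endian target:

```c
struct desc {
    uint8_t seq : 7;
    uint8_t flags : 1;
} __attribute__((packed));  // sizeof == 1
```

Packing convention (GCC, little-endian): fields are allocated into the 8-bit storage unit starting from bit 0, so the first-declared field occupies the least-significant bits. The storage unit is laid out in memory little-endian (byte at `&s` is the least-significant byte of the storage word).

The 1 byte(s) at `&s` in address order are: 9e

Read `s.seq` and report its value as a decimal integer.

30

[0]=0x9e (little-endian) → word 0x9e
seq [0+:7] = (word>>0) & 0x7f = 30  ←
flags [7+:1] = (word>>7) & 0x1 = 1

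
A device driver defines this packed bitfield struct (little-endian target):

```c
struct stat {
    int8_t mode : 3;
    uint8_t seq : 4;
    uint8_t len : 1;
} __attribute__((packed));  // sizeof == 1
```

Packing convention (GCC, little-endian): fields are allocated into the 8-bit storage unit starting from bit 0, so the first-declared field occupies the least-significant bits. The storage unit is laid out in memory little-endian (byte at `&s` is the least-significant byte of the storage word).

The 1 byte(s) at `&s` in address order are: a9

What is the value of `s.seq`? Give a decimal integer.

[0]=0xa9 (little-endian) → word 0xa9
mode [0+:3] = (word>>0) & 0x7 = 1
seq [3+:4] = (word>>3) & 0xf = 5  ←
len [7+:1] = (word>>7) & 0x1 = 1

5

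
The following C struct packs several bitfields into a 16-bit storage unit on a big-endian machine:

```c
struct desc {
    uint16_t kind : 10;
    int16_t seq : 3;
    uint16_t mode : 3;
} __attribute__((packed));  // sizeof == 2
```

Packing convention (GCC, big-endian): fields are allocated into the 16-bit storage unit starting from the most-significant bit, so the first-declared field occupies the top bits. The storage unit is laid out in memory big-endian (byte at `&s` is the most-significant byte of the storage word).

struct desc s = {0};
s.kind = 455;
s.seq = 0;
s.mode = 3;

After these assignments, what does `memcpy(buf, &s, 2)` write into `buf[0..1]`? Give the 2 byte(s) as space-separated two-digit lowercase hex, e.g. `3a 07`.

71 c3

kind:10 = 455 → 0x1c7 << 6 → word 0x71c0
seq:3 = 0 → 0x0 << 3 → word 0x71c0
mode:3 = 3 → 0x3 << 0 → word 0x71c3
word = 0x71c3 → big-endian bytes:
  [0]=0x71  [1]=0xc3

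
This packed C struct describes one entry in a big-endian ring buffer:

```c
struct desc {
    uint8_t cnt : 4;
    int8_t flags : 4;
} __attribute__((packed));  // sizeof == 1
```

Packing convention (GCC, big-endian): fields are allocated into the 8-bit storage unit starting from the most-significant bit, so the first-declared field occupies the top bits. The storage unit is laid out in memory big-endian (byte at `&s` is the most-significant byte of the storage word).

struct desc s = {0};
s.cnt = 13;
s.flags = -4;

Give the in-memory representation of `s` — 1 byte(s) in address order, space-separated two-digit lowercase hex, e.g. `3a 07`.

[4+:4] cnt=13 & 0xf = 0xd; word=0xd0
[0+:4] flags=-4 & 0xf = 0xc; word=0xdc
word = 0xdc → big-endian bytes:
  [0]=0xdc

dc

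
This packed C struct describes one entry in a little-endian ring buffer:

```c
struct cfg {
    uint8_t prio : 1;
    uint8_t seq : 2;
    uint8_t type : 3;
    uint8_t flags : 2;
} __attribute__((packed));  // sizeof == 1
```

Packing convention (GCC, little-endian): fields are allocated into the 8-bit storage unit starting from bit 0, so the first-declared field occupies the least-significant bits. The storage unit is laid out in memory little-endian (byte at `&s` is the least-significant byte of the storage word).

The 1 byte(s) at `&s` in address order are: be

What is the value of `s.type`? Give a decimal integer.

[0]=0xbe (little-endian) → word 0xbe
prio:1 @ bit 0 → (0xbe>>0)&0x1 = 0x0
seq:2 @ bit 1 → (0xbe>>1)&0x3 = 0x3
type:3 @ bit 3 → (0xbe>>3)&0x7 = 0x7  ←
flags:2 @ bit 6 → (0xbe>>6)&0x3 = 0x2

7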